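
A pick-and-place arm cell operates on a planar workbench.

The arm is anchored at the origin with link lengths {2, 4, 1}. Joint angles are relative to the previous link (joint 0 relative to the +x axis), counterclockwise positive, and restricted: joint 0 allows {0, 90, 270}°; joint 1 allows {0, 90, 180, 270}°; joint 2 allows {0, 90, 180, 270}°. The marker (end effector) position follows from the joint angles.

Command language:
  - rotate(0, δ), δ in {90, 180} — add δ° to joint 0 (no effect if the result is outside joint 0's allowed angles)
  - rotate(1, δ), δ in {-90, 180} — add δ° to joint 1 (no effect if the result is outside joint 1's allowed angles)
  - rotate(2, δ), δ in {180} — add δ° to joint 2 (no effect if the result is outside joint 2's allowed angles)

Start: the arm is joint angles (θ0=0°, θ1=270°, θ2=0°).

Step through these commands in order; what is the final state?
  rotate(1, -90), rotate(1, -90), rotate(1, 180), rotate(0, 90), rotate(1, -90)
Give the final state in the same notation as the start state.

joint angles (θ0=90°, θ1=180°, θ2=0°)

start: joint angles (θ0=0°, θ1=270°, θ2=0°)
[1] after rotate(1, -90): joint angles (θ0=0°, θ1=180°, θ2=0°)
[2] after rotate(1, -90): joint angles (θ0=0°, θ1=90°, θ2=0°)
[3] after rotate(1, 180): joint angles (θ0=0°, θ1=270°, θ2=0°)
[4] after rotate(0, 90): joint angles (θ0=90°, θ1=270°, θ2=0°)
[5] after rotate(1, -90): joint angles (θ0=90°, θ1=180°, θ2=0°)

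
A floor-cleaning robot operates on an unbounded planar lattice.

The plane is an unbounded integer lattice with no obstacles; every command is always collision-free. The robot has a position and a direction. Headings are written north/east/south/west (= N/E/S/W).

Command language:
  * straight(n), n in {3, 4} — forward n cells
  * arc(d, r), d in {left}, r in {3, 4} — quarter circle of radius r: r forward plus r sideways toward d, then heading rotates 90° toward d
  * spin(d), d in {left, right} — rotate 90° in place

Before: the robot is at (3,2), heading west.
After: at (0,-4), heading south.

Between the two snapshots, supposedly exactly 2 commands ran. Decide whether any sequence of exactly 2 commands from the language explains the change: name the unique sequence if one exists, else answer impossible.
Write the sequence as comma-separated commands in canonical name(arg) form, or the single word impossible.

key: running straight(3) before arc(left, 3) would end elsewhere — order is forced
start: at (3,2), heading west
1. arc(left, 3) → at (0,-1), heading south
2. straight(3) → at (0,-4), heading south
uniquely the one of 36 2-step routes that fits.

arc(left, 3), straight(3)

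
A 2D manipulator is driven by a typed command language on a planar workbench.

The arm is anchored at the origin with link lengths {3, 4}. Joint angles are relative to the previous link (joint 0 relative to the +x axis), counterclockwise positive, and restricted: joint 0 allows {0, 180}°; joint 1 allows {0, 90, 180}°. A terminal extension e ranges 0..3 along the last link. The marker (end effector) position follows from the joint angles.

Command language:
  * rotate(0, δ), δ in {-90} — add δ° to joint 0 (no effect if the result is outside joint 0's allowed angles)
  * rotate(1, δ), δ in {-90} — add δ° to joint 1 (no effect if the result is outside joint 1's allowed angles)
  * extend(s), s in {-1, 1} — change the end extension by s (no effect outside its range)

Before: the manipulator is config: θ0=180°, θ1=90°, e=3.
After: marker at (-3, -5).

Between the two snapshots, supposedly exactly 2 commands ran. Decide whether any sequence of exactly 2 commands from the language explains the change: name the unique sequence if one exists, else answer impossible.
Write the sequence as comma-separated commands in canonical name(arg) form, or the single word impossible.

begin: config: θ0=180°, θ1=90°, e=3
[1] after extend(-1): config: θ0=180°, θ1=90°, e=2
[2] after extend(-1): config: θ0=180°, θ1=90°, e=1
uniquely the one of 16 2-step routes that fits.

extend(-1), extend(-1)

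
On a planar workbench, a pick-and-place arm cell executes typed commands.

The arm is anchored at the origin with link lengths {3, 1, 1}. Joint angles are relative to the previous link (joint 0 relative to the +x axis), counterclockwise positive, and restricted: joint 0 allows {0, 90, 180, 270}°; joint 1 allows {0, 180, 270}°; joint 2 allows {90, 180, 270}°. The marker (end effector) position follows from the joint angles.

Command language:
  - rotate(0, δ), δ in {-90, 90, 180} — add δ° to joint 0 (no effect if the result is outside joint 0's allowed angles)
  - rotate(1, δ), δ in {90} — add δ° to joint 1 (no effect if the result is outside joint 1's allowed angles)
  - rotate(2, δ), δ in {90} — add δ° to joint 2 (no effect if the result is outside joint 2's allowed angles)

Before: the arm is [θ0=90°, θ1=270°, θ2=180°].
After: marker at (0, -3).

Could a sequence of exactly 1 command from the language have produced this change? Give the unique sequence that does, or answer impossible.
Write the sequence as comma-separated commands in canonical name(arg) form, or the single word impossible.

t0: [θ0=90°, θ1=270°, θ2=180°]
[1] after rotate(0, 180): [θ0=270°, θ1=270°, θ2=180°]
uniquely the one of 5 1-step routes that fits.

rotate(0, 180)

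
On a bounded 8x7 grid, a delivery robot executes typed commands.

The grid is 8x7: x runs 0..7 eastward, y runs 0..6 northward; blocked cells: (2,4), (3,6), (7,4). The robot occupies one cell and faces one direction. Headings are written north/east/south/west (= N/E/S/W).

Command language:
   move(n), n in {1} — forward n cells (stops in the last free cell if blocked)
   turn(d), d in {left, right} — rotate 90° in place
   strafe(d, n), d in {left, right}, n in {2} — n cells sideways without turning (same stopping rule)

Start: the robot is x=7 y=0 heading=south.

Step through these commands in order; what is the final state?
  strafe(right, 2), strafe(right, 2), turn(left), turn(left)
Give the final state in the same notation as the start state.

x=3 y=0 heading=north

begin: x=7 y=0 heading=south
[1] after strafe(right, 2): x=5 y=0 heading=south
[2] after strafe(right, 2): x=3 y=0 heading=south
[3] after turn(left): x=3 y=0 heading=east
[4] after turn(left): x=3 y=0 heading=north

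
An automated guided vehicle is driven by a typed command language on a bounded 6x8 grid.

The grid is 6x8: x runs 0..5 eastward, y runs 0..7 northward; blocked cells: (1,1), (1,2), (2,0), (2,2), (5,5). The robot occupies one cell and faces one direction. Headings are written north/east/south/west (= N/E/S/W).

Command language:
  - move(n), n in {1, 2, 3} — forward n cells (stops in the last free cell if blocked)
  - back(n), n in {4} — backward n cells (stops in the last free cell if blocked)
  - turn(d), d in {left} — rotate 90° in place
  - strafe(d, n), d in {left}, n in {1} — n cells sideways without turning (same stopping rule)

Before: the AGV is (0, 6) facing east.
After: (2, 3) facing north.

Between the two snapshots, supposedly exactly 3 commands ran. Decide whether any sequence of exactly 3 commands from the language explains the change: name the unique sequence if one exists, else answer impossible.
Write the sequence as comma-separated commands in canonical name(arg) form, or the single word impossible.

key: position moved to (2,3) AND the heading swung to N — translation plus rotation needed
initial: (0, 6) facing east
1. move(2) → (2, 6) facing east
2. turn(left) → (2, 6) facing north
3. back(4) → (2, 3) facing north
no rival 3-sequence matches.

move(2), turn(left), back(4)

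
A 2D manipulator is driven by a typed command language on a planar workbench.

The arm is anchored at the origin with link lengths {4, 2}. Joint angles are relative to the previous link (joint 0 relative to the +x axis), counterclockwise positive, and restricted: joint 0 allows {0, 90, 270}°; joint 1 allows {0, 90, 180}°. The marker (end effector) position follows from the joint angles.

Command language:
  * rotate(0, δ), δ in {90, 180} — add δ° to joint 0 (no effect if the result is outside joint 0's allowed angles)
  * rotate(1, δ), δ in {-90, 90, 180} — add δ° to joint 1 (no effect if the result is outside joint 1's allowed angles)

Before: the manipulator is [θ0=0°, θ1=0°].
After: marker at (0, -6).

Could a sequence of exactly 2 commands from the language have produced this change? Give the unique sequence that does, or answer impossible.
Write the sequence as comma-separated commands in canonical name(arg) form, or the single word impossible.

key: running rotate(0, 180) before rotate(0, 90) would end elsewhere — order is forced
begin: [θ0=0°, θ1=0°]
1. rotate(0, 90) → [θ0=90°, θ1=0°]
2. rotate(0, 180) → [θ0=270°, θ1=0°]
no other 2-command option fits: unique.

rotate(0, 90), rotate(0, 180)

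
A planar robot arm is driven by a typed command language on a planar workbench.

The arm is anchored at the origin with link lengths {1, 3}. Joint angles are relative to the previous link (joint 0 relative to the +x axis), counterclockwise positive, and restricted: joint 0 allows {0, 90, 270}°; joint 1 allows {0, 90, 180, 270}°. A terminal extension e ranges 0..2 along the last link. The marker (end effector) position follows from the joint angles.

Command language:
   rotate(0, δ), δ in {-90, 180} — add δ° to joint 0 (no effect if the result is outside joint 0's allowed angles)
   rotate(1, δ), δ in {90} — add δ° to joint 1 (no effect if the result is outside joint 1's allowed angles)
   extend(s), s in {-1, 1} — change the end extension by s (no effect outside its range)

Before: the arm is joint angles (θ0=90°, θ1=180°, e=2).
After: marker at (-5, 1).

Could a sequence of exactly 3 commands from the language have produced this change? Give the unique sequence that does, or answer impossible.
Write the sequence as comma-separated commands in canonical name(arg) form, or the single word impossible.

rotate(1, 90), rotate(1, 90), rotate(1, 90)

begin: joint angles (θ0=90°, θ1=180°, e=2)
step 1 (rotate(1, 90)): joint angles (θ0=90°, θ1=270°, e=2)
step 2 (rotate(1, 90)): joint angles (θ0=90°, θ1=0°, e=2)
step 3 (rotate(1, 90)): joint angles (θ0=90°, θ1=90°, e=2)
uniquely the one of 125 3-step routes that fits.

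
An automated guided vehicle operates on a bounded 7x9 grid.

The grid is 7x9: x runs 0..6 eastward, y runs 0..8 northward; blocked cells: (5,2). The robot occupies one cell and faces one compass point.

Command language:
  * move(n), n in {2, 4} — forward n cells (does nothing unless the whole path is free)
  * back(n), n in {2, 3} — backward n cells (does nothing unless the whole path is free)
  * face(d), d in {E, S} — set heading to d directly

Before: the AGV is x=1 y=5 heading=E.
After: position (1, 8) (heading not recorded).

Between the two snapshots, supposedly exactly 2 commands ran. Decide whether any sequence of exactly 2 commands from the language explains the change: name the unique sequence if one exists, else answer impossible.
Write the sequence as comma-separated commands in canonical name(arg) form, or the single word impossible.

key: running back(3) before face(S) would end elsewhere — order is forced
start: x=1 y=5 heading=E
step 1 (face(S)): x=1 y=5 heading=S
step 2 (back(3)): x=1 y=8 heading=S
all 36 alternatives checked — unique.

face(S), back(3)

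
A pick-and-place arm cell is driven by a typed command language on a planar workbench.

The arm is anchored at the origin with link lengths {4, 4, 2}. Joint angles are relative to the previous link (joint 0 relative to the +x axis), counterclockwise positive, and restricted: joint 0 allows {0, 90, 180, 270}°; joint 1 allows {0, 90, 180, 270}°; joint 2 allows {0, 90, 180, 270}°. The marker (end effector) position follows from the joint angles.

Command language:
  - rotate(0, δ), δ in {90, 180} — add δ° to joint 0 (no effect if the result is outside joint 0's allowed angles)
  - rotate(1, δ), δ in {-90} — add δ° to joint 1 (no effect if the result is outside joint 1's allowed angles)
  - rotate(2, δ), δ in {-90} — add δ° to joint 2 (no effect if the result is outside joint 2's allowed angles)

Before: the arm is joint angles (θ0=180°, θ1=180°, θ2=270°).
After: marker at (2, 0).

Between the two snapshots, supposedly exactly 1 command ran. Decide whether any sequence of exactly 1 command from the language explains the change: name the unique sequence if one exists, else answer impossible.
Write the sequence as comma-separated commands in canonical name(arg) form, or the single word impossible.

start: joint angles (θ0=180°, θ1=180°, θ2=270°)
step 1 (rotate(0, 90)): joint angles (θ0=270°, θ1=180°, θ2=270°)
uniquely the one of 4 1-step routes that fits.

rotate(0, 90)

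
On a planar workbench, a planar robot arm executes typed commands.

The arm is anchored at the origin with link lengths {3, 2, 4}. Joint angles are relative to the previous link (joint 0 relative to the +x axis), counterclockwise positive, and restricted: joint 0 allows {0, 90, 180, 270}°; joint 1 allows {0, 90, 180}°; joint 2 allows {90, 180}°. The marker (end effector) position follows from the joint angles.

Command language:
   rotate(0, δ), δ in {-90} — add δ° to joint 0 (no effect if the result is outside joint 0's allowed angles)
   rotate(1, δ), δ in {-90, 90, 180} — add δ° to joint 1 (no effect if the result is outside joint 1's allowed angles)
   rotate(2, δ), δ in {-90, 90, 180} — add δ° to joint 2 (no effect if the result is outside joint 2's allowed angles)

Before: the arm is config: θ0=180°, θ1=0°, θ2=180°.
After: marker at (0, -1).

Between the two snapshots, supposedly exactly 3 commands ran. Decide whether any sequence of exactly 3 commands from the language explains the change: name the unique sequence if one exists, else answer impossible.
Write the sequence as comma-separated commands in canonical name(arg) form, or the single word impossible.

initial: config: θ0=180°, θ1=0°, θ2=180°
[1] after rotate(0, -90): config: θ0=90°, θ1=0°, θ2=180°
[2] after rotate(0, -90): config: θ0=0°, θ1=0°, θ2=180°
[3] after rotate(0, -90): config: θ0=270°, θ1=0°, θ2=180°
no rival 3-sequence matches.

rotate(0, -90), rotate(0, -90), rotate(0, -90)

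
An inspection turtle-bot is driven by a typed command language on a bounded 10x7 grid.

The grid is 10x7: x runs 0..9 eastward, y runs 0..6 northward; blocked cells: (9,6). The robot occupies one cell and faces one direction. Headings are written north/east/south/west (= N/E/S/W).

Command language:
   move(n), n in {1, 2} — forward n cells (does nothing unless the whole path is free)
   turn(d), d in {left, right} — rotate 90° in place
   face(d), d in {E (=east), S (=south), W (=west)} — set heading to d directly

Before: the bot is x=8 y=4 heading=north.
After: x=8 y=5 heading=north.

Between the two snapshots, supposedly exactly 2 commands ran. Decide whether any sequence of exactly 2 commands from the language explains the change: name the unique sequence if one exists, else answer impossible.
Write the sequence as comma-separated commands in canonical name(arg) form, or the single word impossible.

key: move(2) would leave the grid, so it does nothing
from: x=8 y=4 heading=north
[1] after move(1): x=8 y=5 heading=north
[2] after move(2): x=8 y=5 heading=north
no other 2-command option fits: unique.

move(1), move(2)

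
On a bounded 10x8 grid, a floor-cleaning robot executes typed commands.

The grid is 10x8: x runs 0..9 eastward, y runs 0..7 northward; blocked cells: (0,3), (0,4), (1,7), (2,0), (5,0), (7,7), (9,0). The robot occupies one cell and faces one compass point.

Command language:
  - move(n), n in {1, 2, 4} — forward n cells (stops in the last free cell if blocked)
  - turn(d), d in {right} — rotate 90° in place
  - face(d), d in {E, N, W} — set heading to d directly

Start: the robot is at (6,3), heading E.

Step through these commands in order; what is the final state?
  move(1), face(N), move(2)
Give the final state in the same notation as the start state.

at (7,5), heading N

start: at (6,3), heading E
[1] after move(1): at (7,3), heading E
[2] after face(N): at (7,3), heading N
[3] after move(2): at (7,5), heading N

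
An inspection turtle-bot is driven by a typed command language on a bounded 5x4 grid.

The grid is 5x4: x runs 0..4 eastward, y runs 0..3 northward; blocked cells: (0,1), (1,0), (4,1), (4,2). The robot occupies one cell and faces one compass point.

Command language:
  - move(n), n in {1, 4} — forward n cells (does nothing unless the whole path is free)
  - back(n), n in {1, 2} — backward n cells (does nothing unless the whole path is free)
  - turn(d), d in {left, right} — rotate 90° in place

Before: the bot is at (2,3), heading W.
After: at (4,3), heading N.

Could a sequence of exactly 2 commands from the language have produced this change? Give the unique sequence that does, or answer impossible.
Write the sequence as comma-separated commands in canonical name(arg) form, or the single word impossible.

key: order matters: swapping back(2) and turn(right) lands elsewhere
from: at (2,3), heading W
step 1 (back(2)): at (4,3), heading W
step 2 (turn(right)): at (4,3), heading N
no other 2-command option fits: unique.

back(2), turn(right)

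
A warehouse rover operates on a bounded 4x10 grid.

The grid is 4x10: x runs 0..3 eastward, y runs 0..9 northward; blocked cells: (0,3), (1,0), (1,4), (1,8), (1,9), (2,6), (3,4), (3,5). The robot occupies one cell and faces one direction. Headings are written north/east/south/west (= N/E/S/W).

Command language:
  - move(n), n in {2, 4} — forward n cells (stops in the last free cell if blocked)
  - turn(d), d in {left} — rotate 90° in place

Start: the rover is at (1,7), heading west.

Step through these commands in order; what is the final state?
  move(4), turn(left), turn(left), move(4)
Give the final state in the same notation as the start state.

at (3,7), heading east

from: at (1,7), heading west
[1] after move(4): at (0,7), heading west
[2] after turn(left): at (0,7), heading south
[3] after turn(left): at (0,7), heading east
[4] after move(4): at (3,7), heading east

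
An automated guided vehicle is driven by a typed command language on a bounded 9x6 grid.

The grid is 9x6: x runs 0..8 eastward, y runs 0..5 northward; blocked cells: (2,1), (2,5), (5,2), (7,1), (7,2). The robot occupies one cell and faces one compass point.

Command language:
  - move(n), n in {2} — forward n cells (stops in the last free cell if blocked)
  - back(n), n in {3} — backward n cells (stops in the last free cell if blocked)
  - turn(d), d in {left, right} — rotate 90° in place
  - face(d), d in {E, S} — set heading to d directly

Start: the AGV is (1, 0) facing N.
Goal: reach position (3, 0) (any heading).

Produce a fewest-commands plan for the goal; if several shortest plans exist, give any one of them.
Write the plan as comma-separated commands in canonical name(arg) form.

begin: (1, 0) facing N
t=1 face(E) ⇒ (1, 0) facing E
t=2 move(2) ⇒ (3, 0) facing E
no 1-step plan works, so 2 is optimal.

face(E), move(2)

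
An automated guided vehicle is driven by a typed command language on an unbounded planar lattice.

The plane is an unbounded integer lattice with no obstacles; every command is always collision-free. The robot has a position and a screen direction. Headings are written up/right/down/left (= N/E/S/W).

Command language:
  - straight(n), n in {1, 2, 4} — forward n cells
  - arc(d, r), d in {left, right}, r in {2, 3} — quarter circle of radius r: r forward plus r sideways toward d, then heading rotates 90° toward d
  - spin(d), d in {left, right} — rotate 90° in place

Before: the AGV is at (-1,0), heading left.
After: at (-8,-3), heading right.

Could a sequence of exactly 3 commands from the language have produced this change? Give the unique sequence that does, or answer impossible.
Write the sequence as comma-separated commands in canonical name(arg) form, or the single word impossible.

key: running spin(left) before straight(4) would end elsewhere — order is forced
start: at (-1,0), heading left
[1] after straight(4): at (-5,0), heading left
[2] after arc(left, 3): at (-8,-3), heading down
[3] after spin(left): at (-8,-3), heading right
no rival 3-sequence matches.

straight(4), arc(left, 3), spin(left)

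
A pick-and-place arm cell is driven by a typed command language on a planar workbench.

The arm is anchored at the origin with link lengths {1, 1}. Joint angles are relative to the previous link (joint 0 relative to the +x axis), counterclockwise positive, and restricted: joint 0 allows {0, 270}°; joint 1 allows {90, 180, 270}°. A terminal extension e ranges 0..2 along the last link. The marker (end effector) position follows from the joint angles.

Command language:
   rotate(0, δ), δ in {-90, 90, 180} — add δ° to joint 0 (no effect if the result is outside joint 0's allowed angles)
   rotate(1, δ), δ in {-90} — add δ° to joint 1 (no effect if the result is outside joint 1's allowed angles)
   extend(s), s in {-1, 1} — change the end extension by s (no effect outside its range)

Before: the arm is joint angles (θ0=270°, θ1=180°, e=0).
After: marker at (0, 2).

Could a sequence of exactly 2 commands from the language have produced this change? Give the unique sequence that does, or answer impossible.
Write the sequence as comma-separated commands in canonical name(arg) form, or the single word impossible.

extend(1), extend(1)

initial: joint angles (θ0=270°, θ1=180°, e=0)
1. extend(1) → joint angles (θ0=270°, θ1=180°, e=1)
2. extend(1) → joint angles (θ0=270°, θ1=180°, e=2)
no rival 2-sequence matches.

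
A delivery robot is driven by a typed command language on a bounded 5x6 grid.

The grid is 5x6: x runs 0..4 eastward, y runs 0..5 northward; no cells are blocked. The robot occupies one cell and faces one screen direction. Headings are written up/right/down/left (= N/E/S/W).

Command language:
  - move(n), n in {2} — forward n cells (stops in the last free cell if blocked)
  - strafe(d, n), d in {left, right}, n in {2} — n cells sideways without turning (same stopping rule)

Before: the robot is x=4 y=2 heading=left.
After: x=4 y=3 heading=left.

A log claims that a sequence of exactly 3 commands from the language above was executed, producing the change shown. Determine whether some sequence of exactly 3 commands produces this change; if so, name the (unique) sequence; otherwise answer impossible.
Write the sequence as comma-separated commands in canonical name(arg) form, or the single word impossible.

strafe(right, 2), strafe(right, 2), strafe(left, 2)

key: the second strafe(right, 2) runs into the grid edge before its full distance
initial: x=4 y=2 heading=left
t=1 strafe(right, 2) ⇒ x=4 y=4 heading=left
t=2 strafe(right, 2) ⇒ x=4 y=5 heading=left
t=3 strafe(left, 2) ⇒ x=4 y=3 heading=left
uniquely the one of 27 3-step routes that fits.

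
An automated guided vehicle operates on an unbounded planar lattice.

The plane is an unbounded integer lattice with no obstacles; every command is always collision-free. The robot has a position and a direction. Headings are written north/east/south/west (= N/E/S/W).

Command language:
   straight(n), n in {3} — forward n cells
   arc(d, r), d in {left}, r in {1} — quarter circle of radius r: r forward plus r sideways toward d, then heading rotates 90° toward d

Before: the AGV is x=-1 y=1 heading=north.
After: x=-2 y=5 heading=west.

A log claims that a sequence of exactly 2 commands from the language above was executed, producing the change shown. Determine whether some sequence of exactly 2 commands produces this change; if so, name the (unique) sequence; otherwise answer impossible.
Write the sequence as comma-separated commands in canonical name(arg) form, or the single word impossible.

key: running arc(left, 1) before straight(3) would end elsewhere — order is forced
start: x=-1 y=1 heading=north
t=1 straight(3) ⇒ x=-1 y=4 heading=north
t=2 arc(left, 1) ⇒ x=-2 y=5 heading=west
no rival 2-sequence matches.

straight(3), arc(left, 1)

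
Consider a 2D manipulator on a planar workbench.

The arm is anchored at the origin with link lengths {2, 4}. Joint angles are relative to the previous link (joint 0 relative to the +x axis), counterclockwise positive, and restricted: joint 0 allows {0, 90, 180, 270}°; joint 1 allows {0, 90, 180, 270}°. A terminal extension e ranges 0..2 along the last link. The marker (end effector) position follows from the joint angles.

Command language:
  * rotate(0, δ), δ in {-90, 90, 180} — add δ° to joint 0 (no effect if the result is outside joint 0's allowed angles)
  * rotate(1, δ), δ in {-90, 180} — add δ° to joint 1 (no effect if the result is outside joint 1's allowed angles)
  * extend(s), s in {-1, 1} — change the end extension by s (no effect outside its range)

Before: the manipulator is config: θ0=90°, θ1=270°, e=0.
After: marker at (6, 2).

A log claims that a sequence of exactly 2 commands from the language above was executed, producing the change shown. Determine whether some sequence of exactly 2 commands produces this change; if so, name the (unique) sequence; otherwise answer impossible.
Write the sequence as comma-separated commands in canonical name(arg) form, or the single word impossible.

begin: config: θ0=90°, θ1=270°, e=0
step 1 (extend(1)): config: θ0=90°, θ1=270°, e=1
step 2 (extend(1)): config: θ0=90°, θ1=270°, e=2
no rival 2-sequence matches.

extend(1), extend(1)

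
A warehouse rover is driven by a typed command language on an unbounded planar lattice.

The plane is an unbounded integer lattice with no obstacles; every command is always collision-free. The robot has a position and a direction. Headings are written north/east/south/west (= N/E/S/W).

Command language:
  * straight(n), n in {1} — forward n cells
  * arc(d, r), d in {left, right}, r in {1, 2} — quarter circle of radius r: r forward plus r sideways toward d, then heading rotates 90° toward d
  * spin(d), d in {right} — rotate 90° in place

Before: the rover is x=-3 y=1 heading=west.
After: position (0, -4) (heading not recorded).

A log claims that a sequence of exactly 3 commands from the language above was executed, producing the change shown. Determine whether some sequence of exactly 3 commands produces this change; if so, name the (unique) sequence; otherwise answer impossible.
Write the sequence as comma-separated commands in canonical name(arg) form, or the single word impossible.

arc(left, 1), arc(left, 2), arc(right, 2)

key: running arc(right, 2) before arc(left, 1) would end elsewhere — order is forced
start: x=-3 y=1 heading=west
step 1 (arc(left, 1)): x=-4 y=0 heading=south
step 2 (arc(left, 2)): x=-2 y=-2 heading=east
step 3 (arc(right, 2)): x=0 y=-4 heading=south
no other 3-command option fits: unique.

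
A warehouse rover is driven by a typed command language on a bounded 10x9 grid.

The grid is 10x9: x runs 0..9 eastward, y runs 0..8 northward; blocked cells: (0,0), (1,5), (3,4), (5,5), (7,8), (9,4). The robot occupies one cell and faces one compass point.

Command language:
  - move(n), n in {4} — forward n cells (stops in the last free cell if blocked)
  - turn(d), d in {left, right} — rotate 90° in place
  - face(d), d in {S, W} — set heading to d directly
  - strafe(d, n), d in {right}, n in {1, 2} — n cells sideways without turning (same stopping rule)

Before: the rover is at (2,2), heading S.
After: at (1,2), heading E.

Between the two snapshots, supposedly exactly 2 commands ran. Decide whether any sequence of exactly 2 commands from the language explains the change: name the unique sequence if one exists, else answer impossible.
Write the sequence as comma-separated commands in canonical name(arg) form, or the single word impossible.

key: cell and facing (now E) both changed — the 2 commands mix motion and turning
from: at (2,2), heading S
1. strafe(right, 1) → at (1,2), heading S
2. turn(left) → at (1,2), heading E
uniquely the one of 49 2-step routes that fits.

strafe(right, 1), turn(left)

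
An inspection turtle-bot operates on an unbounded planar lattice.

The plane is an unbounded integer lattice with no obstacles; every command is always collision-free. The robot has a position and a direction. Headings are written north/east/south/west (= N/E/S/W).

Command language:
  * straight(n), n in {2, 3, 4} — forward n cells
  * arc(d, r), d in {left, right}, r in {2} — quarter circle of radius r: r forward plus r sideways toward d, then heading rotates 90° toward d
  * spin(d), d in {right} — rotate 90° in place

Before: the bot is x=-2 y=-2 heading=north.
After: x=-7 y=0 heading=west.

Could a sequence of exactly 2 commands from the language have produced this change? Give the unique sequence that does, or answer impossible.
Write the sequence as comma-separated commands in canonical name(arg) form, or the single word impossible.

key: cell and facing (now W) both changed — the 2 commands mix motion and turning
t0: x=-2 y=-2 heading=north
1. arc(left, 2) → x=-4 y=0 heading=west
2. straight(3) → x=-7 y=0 heading=west
all 36 alternatives checked — unique.

arc(left, 2), straight(3)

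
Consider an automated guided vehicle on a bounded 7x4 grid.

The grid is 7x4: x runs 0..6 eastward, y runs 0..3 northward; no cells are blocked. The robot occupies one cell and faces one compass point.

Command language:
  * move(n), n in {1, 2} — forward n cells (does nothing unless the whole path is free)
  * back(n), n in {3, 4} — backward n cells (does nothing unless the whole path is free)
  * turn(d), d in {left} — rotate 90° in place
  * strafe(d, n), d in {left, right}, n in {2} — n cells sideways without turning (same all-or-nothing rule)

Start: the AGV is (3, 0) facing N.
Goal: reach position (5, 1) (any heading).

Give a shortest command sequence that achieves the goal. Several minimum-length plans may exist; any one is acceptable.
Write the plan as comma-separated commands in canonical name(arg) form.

move(1), strafe(right, 2)

from: (3, 0) facing N
step 1 (move(1)): (3, 1) facing N
step 2 (strafe(right, 2)): (5, 1) facing N
minimal: 2 command(s), checked below 2.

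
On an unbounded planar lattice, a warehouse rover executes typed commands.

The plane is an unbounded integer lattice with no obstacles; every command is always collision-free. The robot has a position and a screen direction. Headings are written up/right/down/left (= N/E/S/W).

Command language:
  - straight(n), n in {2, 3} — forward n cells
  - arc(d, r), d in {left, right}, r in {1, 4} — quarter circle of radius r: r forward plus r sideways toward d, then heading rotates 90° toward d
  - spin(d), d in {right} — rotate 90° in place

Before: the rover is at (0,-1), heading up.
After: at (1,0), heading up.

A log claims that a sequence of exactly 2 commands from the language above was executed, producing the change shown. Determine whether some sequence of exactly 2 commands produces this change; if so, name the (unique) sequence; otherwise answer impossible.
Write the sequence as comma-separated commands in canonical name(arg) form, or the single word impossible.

key: heading stays N — rotations cancel among the 2 commands
from: at (0,-1), heading up
[1] after spin(right): at (0,-1), heading right
[2] after arc(left, 1): at (1,0), heading up
no other 2-command option fits: unique.

spin(right), arc(left, 1)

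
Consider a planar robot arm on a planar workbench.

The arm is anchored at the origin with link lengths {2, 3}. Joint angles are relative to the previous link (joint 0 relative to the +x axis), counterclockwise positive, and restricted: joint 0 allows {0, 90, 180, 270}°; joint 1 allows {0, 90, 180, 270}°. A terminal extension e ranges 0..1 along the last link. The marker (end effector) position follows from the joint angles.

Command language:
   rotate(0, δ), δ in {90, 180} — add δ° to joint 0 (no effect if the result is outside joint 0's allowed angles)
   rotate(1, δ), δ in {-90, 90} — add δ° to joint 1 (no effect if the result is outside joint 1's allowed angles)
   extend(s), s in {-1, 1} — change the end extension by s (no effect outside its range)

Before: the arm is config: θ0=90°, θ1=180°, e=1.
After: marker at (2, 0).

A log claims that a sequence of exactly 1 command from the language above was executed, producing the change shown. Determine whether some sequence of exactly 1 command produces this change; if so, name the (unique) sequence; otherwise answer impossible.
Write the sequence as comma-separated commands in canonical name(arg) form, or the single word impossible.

rotate(0, 90)

initial: config: θ0=90°, θ1=180°, e=1
[1] after rotate(0, 90): config: θ0=180°, θ1=180°, e=1
no other 1-command option fits: unique.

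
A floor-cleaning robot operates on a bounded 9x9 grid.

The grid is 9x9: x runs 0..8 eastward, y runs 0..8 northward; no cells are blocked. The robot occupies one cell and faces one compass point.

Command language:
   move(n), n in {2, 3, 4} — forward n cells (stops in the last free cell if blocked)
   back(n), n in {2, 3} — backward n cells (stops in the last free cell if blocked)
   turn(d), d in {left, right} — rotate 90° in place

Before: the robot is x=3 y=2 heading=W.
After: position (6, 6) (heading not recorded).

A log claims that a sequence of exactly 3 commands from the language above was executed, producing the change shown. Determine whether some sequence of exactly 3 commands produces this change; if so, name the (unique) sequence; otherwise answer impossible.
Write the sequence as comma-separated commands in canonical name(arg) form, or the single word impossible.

back(3), turn(right), move(4)

key: running move(4) before back(3) would end elsewhere — order is forced
initial: x=3 y=2 heading=W
[1] after back(3): x=6 y=2 heading=W
[2] after turn(right): x=6 y=2 heading=N
[3] after move(4): x=6 y=6 heading=N
no other 3-command option fits: unique.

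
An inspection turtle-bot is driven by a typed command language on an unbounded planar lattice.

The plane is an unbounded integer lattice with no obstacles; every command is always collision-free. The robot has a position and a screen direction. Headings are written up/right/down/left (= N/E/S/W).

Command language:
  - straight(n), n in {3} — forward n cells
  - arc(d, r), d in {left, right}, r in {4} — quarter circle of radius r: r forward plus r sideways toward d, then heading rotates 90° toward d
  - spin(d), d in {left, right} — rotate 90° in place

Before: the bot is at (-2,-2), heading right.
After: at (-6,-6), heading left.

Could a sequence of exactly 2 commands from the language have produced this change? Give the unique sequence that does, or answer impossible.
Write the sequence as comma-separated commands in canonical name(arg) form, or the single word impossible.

spin(right), arc(right, 4)

key: order matters: swapping spin(right) and arc(right, 4) lands elsewhere
initial: at (-2,-2), heading right
[1] after spin(right): at (-2,-2), heading down
[2] after arc(right, 4): at (-6,-6), heading left
no rival 2-sequence matches.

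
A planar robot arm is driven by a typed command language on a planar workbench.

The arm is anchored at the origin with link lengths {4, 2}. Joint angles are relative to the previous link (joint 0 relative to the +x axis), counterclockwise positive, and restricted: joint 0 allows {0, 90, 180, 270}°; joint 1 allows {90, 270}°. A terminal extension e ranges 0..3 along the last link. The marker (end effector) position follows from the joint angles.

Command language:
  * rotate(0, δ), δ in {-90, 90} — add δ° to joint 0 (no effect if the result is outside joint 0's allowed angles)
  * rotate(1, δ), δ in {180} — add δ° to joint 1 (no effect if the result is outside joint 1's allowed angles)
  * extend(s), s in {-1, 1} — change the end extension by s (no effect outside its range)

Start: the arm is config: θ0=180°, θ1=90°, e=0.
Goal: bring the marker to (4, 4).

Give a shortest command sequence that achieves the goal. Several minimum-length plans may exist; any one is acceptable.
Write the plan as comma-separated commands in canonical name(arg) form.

rotate(0, 90), rotate(0, 90), extend(1), extend(1)

start: config: θ0=180°, θ1=90°, e=0
[1] after rotate(0, 90): config: θ0=270°, θ1=90°, e=0
[2] after rotate(0, 90): config: θ0=0°, θ1=90°, e=0
[3] after extend(1): config: θ0=0°, θ1=90°, e=1
[4] after extend(1): config: θ0=0°, θ1=90°, e=2
shorter routes all fall short; 4 is best.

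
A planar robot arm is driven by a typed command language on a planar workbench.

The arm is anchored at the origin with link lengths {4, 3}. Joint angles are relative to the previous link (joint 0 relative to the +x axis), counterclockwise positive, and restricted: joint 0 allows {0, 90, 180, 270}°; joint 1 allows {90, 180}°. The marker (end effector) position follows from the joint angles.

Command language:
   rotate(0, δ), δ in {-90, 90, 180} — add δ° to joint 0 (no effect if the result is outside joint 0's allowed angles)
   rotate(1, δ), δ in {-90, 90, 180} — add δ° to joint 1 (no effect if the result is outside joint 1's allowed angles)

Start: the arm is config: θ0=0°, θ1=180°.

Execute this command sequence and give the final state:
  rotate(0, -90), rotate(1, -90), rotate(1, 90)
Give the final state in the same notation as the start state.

from: config: θ0=0°, θ1=180°
[1] after rotate(0, -90): config: θ0=270°, θ1=180°
[2] after rotate(1, -90): config: θ0=270°, θ1=90°
[3] after rotate(1, 90): config: θ0=270°, θ1=180°

config: θ0=270°, θ1=180°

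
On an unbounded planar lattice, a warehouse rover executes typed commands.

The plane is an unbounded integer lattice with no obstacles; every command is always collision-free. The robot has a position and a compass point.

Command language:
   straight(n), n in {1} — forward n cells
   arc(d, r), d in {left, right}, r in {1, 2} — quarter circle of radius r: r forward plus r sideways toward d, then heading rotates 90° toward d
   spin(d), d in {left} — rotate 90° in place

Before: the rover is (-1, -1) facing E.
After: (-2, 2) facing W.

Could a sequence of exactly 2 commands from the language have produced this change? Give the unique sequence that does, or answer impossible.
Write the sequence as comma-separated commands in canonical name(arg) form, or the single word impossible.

key: position moved to (-2,2) AND the heading swung to W — translation plus rotation needed
begin: (-1, -1) facing E
[1] after arc(left, 1): (0, 0) facing N
[2] after arc(left, 2): (-2, 2) facing W
all 36 alternatives checked — unique.

arc(left, 1), arc(left, 2)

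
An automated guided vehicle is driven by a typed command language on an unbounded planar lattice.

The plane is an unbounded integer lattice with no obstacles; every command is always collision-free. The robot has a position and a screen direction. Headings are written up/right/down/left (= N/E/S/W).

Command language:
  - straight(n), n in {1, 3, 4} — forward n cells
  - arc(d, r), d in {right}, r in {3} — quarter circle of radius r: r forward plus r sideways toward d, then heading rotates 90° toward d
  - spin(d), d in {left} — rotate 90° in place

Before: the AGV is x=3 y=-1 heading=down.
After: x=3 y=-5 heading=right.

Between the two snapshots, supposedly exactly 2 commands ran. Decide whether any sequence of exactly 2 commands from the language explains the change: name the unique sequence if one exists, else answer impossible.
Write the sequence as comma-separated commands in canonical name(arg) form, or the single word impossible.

straight(4), spin(left)

key: position moved to (3,-5) AND the heading swung to E — translation plus rotation needed
from: x=3 y=-1 heading=down
1. straight(4) → x=3 y=-5 heading=down
2. spin(left) → x=3 y=-5 heading=right
uniquely the one of 25 2-step routes that fits.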